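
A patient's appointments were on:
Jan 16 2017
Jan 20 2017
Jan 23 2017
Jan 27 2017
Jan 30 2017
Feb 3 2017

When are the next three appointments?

The gap pattern 4, 3, 4, 3, 4 repeats every 2 events.
These are the Mondays and Fridays of each week.
The following Monday is Feb 6 2017.
Next Friday: Feb 10 2017.
The following Monday is Feb 13 2017.

Feb 6 2017, Feb 10 2017, Feb 13 2017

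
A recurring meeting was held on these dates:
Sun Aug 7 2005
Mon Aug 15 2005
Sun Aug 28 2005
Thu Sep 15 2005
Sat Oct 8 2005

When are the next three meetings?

Sat Nov 5 2005, Thu Dec 8 2005, Sun Jan 15 2006

Intervals are 8, 13, 18, 23 days — an arithmetic progression with common difference 5.
Next gap: 28 days. Sat Oct 8 2005 + 28 days = Sat Nov 5 2005.
Next gap: 33 days. Sat Nov 5 2005 + 33 days = Thu Dec 8 2005.
Next gap: 38 days. Thu Dec 8 2005 + 38 days = Sun Jan 15 2006.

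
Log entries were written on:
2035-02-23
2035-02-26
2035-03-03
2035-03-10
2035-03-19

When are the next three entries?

2035-03-30, 2035-04-12, 2035-04-27

Gaps: 3, 5, 7, 9 days — each gap is 2 larger than the previous one.
Next gap: 11 days. 2035-03-19 + 11 days = 2035-03-30.
Next gap: 13 days. 2035-03-30 + 13 days = 2035-04-12.
Next gap: 15 days. 2035-04-12 + 15 days = 2035-04-27.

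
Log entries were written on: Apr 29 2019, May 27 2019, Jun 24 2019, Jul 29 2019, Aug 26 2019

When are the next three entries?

All Mondays; the gaps (28, 28, 35, 28) vary with month length.
This is the last Monday of each month.
September 2019 ends with Monday Sep 30 2019.
October 2019 ends with Monday Oct 28 2019.
November 2019 ends with Monday Nov 25 2019.

Sep 30 2019, Oct 28 2019, Nov 25 2019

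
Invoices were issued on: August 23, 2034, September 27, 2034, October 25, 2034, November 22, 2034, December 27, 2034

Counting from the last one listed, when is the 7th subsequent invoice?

Gaps: 35, 28, 28, 35 days — a mix of 28 and 35. Every date is a Wednesday.
Each is the 4th Wednesday of its month.
January 2035 — 4th Wednesday is January 24, 2035.
February 2035 — 4th Wednesday is February 28, 2035.
4th Wednesday of March 2035: March 28, 2035.
4th Wednesday of April 2035: April 25, 2035.
May 2035 — 4th Wednesday is May 23, 2035.
4th Wednesday of June 2035: June 27, 2035.
4th Wednesday of July 2035: July 25, 2035.

July 25, 2035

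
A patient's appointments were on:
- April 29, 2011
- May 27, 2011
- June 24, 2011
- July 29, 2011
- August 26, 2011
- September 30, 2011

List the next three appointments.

October 28, 2011; November 25, 2011; December 30, 2011

These are Fridays with 28, 28, 35, 28, 35-day gaps.
Each is the final Friday of its month — April 29, 2011 is past the 28th, so '4th Friday' doesn't fit.
October 2011 ends with Friday October 28, 2011.
November 2011 ends with Friday November 25, 2011.
Last Friday of December 2011: December 30, 2011.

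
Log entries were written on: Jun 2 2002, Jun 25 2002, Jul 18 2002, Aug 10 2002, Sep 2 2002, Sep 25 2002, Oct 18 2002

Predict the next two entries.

Gaps between consecutive events: 23, 23, 23, 23, 23, 23 days — a constant 23-day interval.
Oct 18 2002 + 23 days = Nov 10 2002.
Nov 10 2002 + 23 days = Dec 3 2002.

Nov 10 2002, Dec 3 2002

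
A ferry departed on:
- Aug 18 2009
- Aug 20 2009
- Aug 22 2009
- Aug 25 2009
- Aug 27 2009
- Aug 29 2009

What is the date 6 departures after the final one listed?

Sep 12 2009

Gaps: 2, 2, 3, 2, 2 days — not constant, but cyclic with period 3.
The events fall on every Tuesday, Thursday and Saturday.
Next Tuesday: Sep 1 2009.
Next Thursday: Sep 3 2009.
Next Saturday: Sep 5 2009.
Next Tuesday: Sep 8 2009.
Next Thursday: Sep 10 2009.
The following Saturday is Sep 12 2009.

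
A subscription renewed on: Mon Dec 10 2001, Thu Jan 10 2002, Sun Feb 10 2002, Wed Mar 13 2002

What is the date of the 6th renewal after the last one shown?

Sun Sep 15 2002

Every event comes 31 days after the last (31, 31, 31).
Wed Mar 13 2002 + 31 days = Sat Apr 13 2002.
Sat Apr 13 2002 + 31 days = Tue May 14 2002.
Tue May 14 2002 + 31 days = Fri Jun 14 2002.
Fri Jun 14 2002 + 31 days = Mon Jul 15 2002.
Mon Jul 15 2002 + 31 days = Thu Aug 15 2002.
Thu Aug 15 2002 + 31 days = Sun Sep 15 2002.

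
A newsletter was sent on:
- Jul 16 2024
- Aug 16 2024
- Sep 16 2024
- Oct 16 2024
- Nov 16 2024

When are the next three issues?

Dec 16 2024, Jan 16 2025, Feb 16 2025

The day-of-month is always 16 (31, 31, 30, 31 days between events).
So this recurs on the 16th of each month.
December 2024: Dec 16 2024.
Next: January 2025 → Jan 16 2025.
February 2025: Feb 16 2025.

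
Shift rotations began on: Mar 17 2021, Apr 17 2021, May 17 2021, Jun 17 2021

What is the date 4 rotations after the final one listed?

Oct 17 2021

Each date is the 17th; the gaps (31, 30, 31) track the month lengths.
The rule is the 17th of each month.
Next: July 2021 → Jul 17 2021.
Next: August 2021 → Aug 17 2021.
September 2021: Sep 17 2021.
October 2021: Oct 17 2021.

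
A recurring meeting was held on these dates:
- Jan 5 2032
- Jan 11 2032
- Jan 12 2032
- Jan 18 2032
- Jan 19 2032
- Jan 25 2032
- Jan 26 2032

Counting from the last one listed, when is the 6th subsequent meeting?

Gaps: 6, 1, 6, 1, 6, 1 days — not constant, but cyclic with period 2.
The events fall on every Monday and Sunday.
The following Sunday is Feb 1 2032.
Next Monday: Feb 2 2032.
The following Sunday is Feb 8 2032.
The following Monday is Feb 9 2032.
Next Sunday: Feb 15 2032.
Next Monday: Feb 16 2032.

Feb 16 2032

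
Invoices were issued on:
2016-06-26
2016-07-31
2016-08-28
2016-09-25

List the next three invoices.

Every date is a Sunday; gaps 35, 28, 28 days.
Each is the last Sunday of its month (at least one falls on the 29th or later, ruling out '4th Sunday').
October 2016 ends with Sunday 2016-10-30.
November 2016 ends with Sunday 2016-11-27.
Last Sunday of December 2016: 2016-12-25.

2016-10-30, 2016-11-27, 2016-12-25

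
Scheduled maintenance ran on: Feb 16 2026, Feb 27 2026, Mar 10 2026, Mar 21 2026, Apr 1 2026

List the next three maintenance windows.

Gaps between consecutive events: 11, 11, 11, 11 days — a constant 11-day interval.
Apr 1 2026 + 11 days = Apr 12 2026.
Apr 12 2026 + 11 days = Apr 23 2026.
Apr 23 2026 + 11 days = May 4 2026.

Apr 12 2026, Apr 23 2026, May 4 2026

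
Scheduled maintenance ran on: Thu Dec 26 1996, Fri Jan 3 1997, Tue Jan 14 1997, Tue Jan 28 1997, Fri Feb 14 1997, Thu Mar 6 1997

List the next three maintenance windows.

Sat Mar 29 1997, Thu Apr 24 1997, Fri May 23 1997

The spacing grows by 3 each time: 8, 11, 14, 17, 20 days.
Next gap: 23 days. Thu Mar 6 1997 + 23 days = Sat Mar 29 1997.
Next gap: 26 days. Sat Mar 29 1997 + 26 days = Thu Apr 24 1997.
Next gap: 29 days. Thu Apr 24 1997 + 29 days = Fri May 23 1997.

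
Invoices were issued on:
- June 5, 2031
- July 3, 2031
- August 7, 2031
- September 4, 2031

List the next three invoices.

These are Thursdays at 28- or 35-day spacing (28, 35, 28).
The pattern: 1st Thursday of the month.
October 2031 — 1st Thursday is October 2, 2031.
November 2031 — 1st Thursday is November 6, 2031.
1st Thursday of December 2031: December 4, 2031.

October 2, 2031; November 6, 2031; December 4, 2031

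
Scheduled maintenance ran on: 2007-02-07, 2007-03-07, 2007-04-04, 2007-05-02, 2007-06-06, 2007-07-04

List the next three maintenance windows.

2007-08-01, 2007-09-05, 2007-10-03

All dates are Wednesdays, 28, 28, 28, 35, 28 days apart.
Specifically, the 1st Wednesday of each month.
August 2007 — 1st Wednesday is 2007-08-01.
September 2007 — 1st Wednesday is 2007-09-05.
October 2007 — 1st Wednesday is 2007-10-03.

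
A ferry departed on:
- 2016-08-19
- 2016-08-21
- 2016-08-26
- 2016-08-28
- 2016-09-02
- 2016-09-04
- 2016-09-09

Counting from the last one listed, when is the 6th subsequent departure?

2016-09-30

Every event lands on a Friday or Sunday (gaps cycle 2, 5, 2, 5, 2, 5).
So the schedule is: every Friday and Sunday.
The following Sunday is 2016-09-11.
The following Friday is 2016-09-16.
The following Sunday is 2016-09-18.
Next Friday: 2016-09-23.
The following Sunday is 2016-09-25.
Next Friday: 2016-09-30.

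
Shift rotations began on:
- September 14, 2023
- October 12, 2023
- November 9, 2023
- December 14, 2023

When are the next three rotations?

January 11, 2024; February 8, 2024; March 14, 2024

These are Thursdays at 28- or 35-day spacing (28, 28, 35).
The pattern: 2nd Thursday of the month.
January 2024 — 2nd Thursday is January 11, 2024.
February 2024 — 2nd Thursday is February 8, 2024.
March 2024 — 2nd Thursday is March 14, 2024.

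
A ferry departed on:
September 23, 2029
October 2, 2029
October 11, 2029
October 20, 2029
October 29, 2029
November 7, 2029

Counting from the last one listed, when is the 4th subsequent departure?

Gaps between consecutive events: 9, 9, 9, 9, 9 days — a constant 9-day interval.
November 7, 2029 + 9 days = November 16, 2029.
November 16, 2029 + 9 days = November 25, 2029.
November 25, 2029 + 9 days = December 4, 2029.
December 4, 2029 + 9 days = December 13, 2029.

December 13, 2029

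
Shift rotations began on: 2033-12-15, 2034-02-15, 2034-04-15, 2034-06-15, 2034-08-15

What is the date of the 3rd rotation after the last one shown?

2035-02-15

Each date is the 15th; the gaps (62, 59, 61, 61) track the month lengths.
The rule is the 15th of every 2 months.
October 2034: 2034-10-15.
December 2034: 2034-12-15.
February 2035: 2035-02-15.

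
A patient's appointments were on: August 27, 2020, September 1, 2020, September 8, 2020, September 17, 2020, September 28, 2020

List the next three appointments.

October 11, 2020; October 26, 2020; November 12, 2020

Gaps: 5, 7, 9, 11 days — each gap is 2 larger than the previous one.
Next gap: 13 days. September 28, 2020 + 13 days = October 11, 2020.
Next gap: 15 days. October 11, 2020 + 15 days = October 26, 2020.
Next gap: 17 days. October 26, 2020 + 17 days = November 12, 2020.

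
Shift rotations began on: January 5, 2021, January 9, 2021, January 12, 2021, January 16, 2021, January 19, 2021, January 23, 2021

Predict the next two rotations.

The gap pattern 4, 3, 4, 3, 4 repeats every 2 events.
These are the Tuesdays and Saturdays of each week.
Next Tuesday: January 26, 2021.
The following Saturday is January 30, 2021.

January 26, 2021; January 30, 2021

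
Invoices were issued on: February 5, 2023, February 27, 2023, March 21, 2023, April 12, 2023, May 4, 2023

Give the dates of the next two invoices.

May 26, 2023; June 17, 2023

Gaps between consecutive events: 22, 22, 22, 22 days — a constant 22-day interval.
May 4, 2023 + 22 days = May 26, 2023.
May 26, 2023 + 22 days = June 17, 2023.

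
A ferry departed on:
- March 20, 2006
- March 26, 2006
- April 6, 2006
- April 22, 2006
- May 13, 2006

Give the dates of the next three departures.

Gaps: 6, 11, 16, 21 days — each gap is 5 larger than the previous one.
Next gap: 26 days. May 13, 2006 + 26 days = June 8, 2006.
Next gap: 31 days. June 8, 2006 + 31 days = July 9, 2006.
Next gap: 36 days. July 9, 2006 + 36 days = August 14, 2006.

June 8, 2006; July 9, 2006; August 14, 2006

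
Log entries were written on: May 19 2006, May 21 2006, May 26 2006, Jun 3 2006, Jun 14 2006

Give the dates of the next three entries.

The spacing grows by 3 each time: 2, 5, 8, 11 days.
Next gap: 14 days. Jun 14 2006 + 14 days = Jun 28 2006.
Next gap: 17 days. Jun 28 2006 + 17 days = Jul 15 2006.
Next gap: 20 days. Jul 15 2006 + 20 days = Aug 4 2006.

Jun 28 2006, Jul 15 2006, Aug 4 2006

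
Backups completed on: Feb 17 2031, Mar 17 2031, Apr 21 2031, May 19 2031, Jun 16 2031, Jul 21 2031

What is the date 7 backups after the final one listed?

All dates are Mondays, 28, 35, 28, 28, 35 days apart.
Specifically, the 3rd Monday of each month.
August 2031 — 3rd Monday is Aug 18 2031.
September 2031 — 3rd Monday is Sep 15 2031.
October 2031 — 3rd Monday is Oct 20 2031.
3rd Monday of November 2031: Nov 17 2031.
December 2031 — 3rd Monday is Dec 15 2031.
January 2032 — 3rd Monday is Jan 19 2032.
February 2032 — 3rd Monday is Feb 16 2032.

Feb 16 2032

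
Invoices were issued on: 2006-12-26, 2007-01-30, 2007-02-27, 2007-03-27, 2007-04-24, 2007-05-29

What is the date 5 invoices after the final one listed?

All Tuesdays; the gaps (35, 28, 28, 28, 35) vary with month length.
This is the last Tuesday of each month.
Last Tuesday of June 2007: 2007-06-26.
July 2007 ends with Tuesday 2007-07-31.
August 2007 ends with Tuesday 2007-08-28.
September 2007 ends with Tuesday 2007-09-25.
Last Tuesday of October 2007: 2007-10-30.

2007-10-30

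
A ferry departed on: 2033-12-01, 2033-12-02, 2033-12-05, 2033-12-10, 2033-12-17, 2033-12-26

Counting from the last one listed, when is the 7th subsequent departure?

2034-04-24

Intervals are 1, 3, 5, 7, 9 days — an arithmetic progression with common difference 2.
Next gap: 11 days. 2033-12-26 + 11 days = 2034-01-06.
Next gap: 13 days. 2034-01-06 + 13 days = 2034-01-19.
Next gap: 15 days. 2034-01-19 + 15 days = 2034-02-03.
Next gap: 17 days. 2034-02-03 + 17 days = 2034-02-20.
Next gap: 19 days. 2034-02-20 + 19 days = 2034-03-11.
Next gap: 21 days. 2034-03-11 + 21 days = 2034-04-01.
Next gap: 23 days. 2034-04-01 + 23 days = 2034-04-24.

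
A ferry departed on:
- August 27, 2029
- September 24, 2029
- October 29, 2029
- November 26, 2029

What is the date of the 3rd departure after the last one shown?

February 25, 2030

All Mondays; the gaps (28, 35, 28) vary with month length.
This is the last Monday of each month.
Last Monday of December 2029: December 31, 2029.
January 2030 ends with Monday January 28, 2030.
Last Monday of February 2030: February 25, 2030.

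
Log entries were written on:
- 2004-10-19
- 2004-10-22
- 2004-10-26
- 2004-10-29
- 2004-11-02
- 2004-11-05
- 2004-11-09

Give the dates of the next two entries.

Gaps: 3, 4, 3, 4, 3, 4 days — not constant, but cyclic with period 2.
The events fall on every Tuesday and Friday.
The following Friday is 2004-11-12.
Next Tuesday: 2004-11-16.

2004-11-12, 2004-11-16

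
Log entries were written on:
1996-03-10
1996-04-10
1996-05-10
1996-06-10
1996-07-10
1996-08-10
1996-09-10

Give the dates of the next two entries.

Each date is the 10th; the gaps (31, 30, 31, 30, 31, 31) track the month lengths.
The rule is the 10th of each month.
October 1996: 1996-10-10.
Next: November 1996 → 1996-11-10.

1996-10-10, 1996-11-10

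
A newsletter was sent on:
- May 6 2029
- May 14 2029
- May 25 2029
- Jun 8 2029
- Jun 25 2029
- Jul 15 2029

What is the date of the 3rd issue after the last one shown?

The spacing grows by 3 each time: 8, 11, 14, 17, 20 days.
Next gap: 23 days. Jul 15 2029 + 23 days = Aug 7 2029.
Next gap: 26 days. Aug 7 2029 + 26 days = Sep 2 2029.
Next gap: 29 days. Sep 2 2029 + 29 days = Oct 1 2029.

Oct 1 2029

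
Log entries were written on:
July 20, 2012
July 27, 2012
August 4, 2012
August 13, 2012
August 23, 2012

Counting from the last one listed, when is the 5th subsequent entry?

Gaps: 7, 8, 9, 10 days — each gap is 1 larger than the previous one.
Next gap: 11 days. August 23, 2012 + 11 days = September 3, 2012.
Next gap: 12 days. September 3, 2012 + 12 days = September 15, 2012.
Next gap: 13 days. September 15, 2012 + 13 days = September 28, 2012.
Next gap: 14 days. September 28, 2012 + 14 days = October 12, 2012.
Next gap: 15 days. October 12, 2012 + 15 days = October 27, 2012.

October 27, 2012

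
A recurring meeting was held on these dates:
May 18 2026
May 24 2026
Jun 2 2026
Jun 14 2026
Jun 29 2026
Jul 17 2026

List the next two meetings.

Aug 7 2026, Aug 31 2026

Intervals are 6, 9, 12, 15, 18 days — an arithmetic progression with common difference 3.
Next gap: 21 days. Jul 17 2026 + 21 days = Aug 7 2026.
Next gap: 24 days. Aug 7 2026 + 24 days = Aug 31 2026.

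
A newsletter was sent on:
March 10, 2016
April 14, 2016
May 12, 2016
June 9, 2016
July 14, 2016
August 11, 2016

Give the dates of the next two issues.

These are Thursdays at 28- or 35-day spacing (35, 28, 28, 35, 28).
The pattern: 2nd Thursday of the month.
September 2016 — 2nd Thursday is September 8, 2016.
October 2016 — 2nd Thursday is October 13, 2016.

September 8, 2016; October 13, 2016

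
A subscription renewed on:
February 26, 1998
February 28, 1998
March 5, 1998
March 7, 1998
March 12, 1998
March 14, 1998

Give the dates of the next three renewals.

March 19, 1998; March 21, 1998; March 26, 1998

The gap pattern 2, 5, 2, 5, 2 repeats every 2 events.
These are the Thursdays and Saturdays of each week.
Next Thursday: March 19, 1998.
The following Saturday is March 21, 1998.
Next Thursday: March 26, 1998.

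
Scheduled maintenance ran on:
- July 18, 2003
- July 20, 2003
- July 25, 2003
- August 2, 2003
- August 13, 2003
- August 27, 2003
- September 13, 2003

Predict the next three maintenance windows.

Gaps: 2, 5, 8, 11, 14, 17 days — each gap is 3 larger than the previous one.
Next gap: 20 days. September 13, 2003 + 20 days = October 3, 2003.
Next gap: 23 days. October 3, 2003 + 23 days = October 26, 2003.
Next gap: 26 days. October 26, 2003 + 26 days = November 21, 2003.

October 3, 2003; October 26, 2003; November 21, 2003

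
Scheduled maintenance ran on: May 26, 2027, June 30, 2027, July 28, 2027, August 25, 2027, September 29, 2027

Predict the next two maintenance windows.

October 27, 2027; November 24, 2027

Every date is a Wednesday; gaps 35, 28, 28, 35 days.
Each is the last Wednesday of its month (at least one falls on the 29th or later, ruling out '4th Wednesday').
Last Wednesday of October 2027: October 27, 2027.
Last Wednesday of November 2027: November 24, 2027.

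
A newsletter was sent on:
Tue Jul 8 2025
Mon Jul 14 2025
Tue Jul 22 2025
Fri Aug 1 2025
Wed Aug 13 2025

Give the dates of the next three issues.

Wed Aug 27 2025, Fri Sep 12 2025, Tue Sep 30 2025

Intervals are 6, 8, 10, 12 days — an arithmetic progression with common difference 2.
Next gap: 14 days. Wed Aug 13 2025 + 14 days = Wed Aug 27 2025.
Next gap: 16 days. Wed Aug 27 2025 + 16 days = Fri Sep 12 2025.
Next gap: 18 days. Fri Sep 12 2025 + 18 days = Tue Sep 30 2025.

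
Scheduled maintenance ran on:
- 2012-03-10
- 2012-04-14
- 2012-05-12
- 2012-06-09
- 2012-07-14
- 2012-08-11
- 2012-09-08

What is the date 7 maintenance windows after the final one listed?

These are Saturdays at 28- or 35-day spacing (35, 28, 28, 35, 28, 28).
The pattern: 2nd Saturday of the month.
2nd Saturday of October 2012: 2012-10-13.
November 2012 — 2nd Saturday is 2012-11-10.
2nd Saturday of December 2012: 2012-12-08.
January 2013 — 2nd Saturday is 2013-01-12.
February 2013 — 2nd Saturday is 2013-02-09.
2nd Saturday of March 2013: 2013-03-09.
2nd Saturday of April 2013: 2013-04-13.

2013-04-13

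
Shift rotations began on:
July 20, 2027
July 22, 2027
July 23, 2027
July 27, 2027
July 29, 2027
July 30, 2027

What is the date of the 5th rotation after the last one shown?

August 12, 2027

Every event lands on a Tuesday or Thursday or Friday (gaps cycle 2, 1, 4, 2, 1).
So the schedule is: every Tuesday, Thursday and Friday.
The following Tuesday is August 3, 2027.
Next Thursday: August 5, 2027.
The following Friday is August 6, 2027.
The following Tuesday is August 10, 2027.
The following Thursday is August 12, 2027.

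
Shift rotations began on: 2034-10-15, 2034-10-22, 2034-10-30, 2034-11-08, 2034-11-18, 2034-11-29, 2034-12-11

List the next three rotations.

Gaps: 7, 8, 9, 10, 11, 12 days — each gap is 1 larger than the previous one.
Next gap: 13 days. 2034-12-11 + 13 days = 2034-12-24.
Next gap: 14 days. 2034-12-24 + 14 days = 2035-01-07.
Next gap: 15 days. 2035-01-07 + 15 days = 2035-01-22.

2034-12-24, 2035-01-07, 2035-01-22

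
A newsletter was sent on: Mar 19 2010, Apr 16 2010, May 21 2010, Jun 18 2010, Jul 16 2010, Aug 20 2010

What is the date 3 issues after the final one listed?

These are Fridays at 28- or 35-day spacing (28, 35, 28, 28, 35).
The pattern: 3rd Friday of the month.
September 2010 — 3rd Friday is Sep 17 2010.
October 2010 — 3rd Friday is Oct 15 2010.
3rd Friday of November 2010: Nov 19 2010.

Nov 19 2010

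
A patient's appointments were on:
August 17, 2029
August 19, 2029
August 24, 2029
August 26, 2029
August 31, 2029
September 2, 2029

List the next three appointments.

The gap pattern 2, 5, 2, 5, 2 repeats every 2 events.
These are the Fridays and Sundays of each week.
The following Friday is September 7, 2029.
The following Sunday is September 9, 2029.
The following Friday is September 14, 2029.

September 7, 2029; September 9, 2029; September 14, 2029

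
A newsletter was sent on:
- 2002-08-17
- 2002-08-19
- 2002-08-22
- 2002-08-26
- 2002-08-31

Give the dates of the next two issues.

The spacing grows by 1 each time: 2, 3, 4, 5 days.
Next gap: 6 days. 2002-08-31 + 6 days = 2002-09-06.
Next gap: 7 days. 2002-09-06 + 7 days = 2002-09-13.

2002-09-06, 2002-09-13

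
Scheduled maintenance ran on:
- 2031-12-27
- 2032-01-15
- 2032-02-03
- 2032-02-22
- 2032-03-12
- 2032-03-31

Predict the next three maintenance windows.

The spacing is 19, 19, 19, 19, 19 days — always 19 days.
2032-03-31 + 19 days = 2032-04-19.
2032-04-19 + 19 days = 2032-05-08.
2032-05-08 + 19 days = 2032-05-27.

2032-04-19, 2032-05-08, 2032-05-27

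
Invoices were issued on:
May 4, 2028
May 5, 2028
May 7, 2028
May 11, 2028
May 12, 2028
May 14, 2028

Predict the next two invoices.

May 18, 2028; May 19, 2028

Gaps: 1, 2, 4, 1, 2 days — not constant, but cyclic with period 3.
The events fall on every Thursday, Friday and Sunday.
The following Thursday is May 18, 2028.
The following Friday is May 19, 2028.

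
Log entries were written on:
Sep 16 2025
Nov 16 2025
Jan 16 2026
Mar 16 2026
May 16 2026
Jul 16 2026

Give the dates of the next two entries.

Sep 16 2026, Nov 16 2026

The day-of-month is always 16 (61, 61, 59, 61, 61 days between events).
So this recurs on the 16th of every 2 months.
September 2026: Sep 16 2026.
Next: November 2026 → Nov 16 2026.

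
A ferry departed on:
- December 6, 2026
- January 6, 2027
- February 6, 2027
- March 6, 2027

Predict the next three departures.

April 6, 2027; May 6, 2027; June 6, 2027

Each date is the 6th; the gaps (31, 31, 28) track the month lengths.
The rule is the 6th of each month.
Next: April 2027 → April 6, 2027.
Next: May 2027 → May 6, 2027.
Next: June 2027 → June 6, 2027.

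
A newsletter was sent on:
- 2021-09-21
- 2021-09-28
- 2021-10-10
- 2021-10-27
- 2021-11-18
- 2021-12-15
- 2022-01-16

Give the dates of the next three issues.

2022-02-22, 2022-04-05, 2022-05-22

Intervals are 7, 12, 17, 22, 27, 32 days — an arithmetic progression with common difference 5.
Next gap: 37 days. 2022-01-16 + 37 days = 2022-02-22.
Next gap: 42 days. 2022-02-22 + 42 days = 2022-04-05.
Next gap: 47 days. 2022-04-05 + 47 days = 2022-05-22.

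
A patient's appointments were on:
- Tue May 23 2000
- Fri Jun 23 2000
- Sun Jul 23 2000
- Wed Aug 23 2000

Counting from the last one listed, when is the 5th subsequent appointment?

Each date is the 23rd; the gaps (31, 30, 31) track the month lengths.
The rule is the 23rd of each month.
September 2000: Sat Sep 23 2000.
Next: October 2000 → Mon Oct 23 2000.
Next: November 2000 → Thu Nov 23 2000.
Next: December 2000 → Sat Dec 23 2000.
Next: January 2001 → Tue Jan 23 2001.

Tue Jan 23 2001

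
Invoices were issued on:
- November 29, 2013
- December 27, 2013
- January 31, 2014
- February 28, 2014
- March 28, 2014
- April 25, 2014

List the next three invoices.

May 30, 2014; June 27, 2014; July 25, 2014

Every date is a Friday; gaps 28, 35, 28, 28, 28 days.
Each is the last Friday of its month (at least one falls on the 29th or later, ruling out '4th Friday').
Last Friday of May 2014: May 30, 2014.
Last Friday of June 2014: June 27, 2014.
July 2014 ends with Friday July 25, 2014.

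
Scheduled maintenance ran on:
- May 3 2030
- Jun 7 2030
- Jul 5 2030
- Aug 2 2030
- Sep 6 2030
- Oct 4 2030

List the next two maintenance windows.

Gaps: 35, 28, 28, 35, 28 days — a mix of 28 and 35. Every date is a Friday.
Each is the 1st Friday of its month.
1st Friday of November 2030: Nov 1 2030.
December 2030 — 1st Friday is Dec 6 2030.

Nov 1 2030, Dec 6 2030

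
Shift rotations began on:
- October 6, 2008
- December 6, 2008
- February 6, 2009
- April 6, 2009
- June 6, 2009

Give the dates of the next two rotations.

Gaps: 61, 62, 59, 61 days — not constant. Every event is on the 6th of the month.
Pattern: the 6th of every 2 months.
August 2009: August 6, 2009.
Next: October 2009 → October 6, 2009.

August 6, 2009; October 6, 2009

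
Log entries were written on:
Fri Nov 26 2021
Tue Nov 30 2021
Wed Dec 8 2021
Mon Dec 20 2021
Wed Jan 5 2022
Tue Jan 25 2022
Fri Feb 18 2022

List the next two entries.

Intervals are 4, 8, 12, 16, 20, 24 days — an arithmetic progression with common difference 4.
Next gap: 28 days. Fri Feb 18 2022 + 28 days = Fri Mar 18 2022.
Next gap: 32 days. Fri Mar 18 2022 + 32 days = Tue Apr 19 2022.

Fri Mar 18 2022, Tue Apr 19 2022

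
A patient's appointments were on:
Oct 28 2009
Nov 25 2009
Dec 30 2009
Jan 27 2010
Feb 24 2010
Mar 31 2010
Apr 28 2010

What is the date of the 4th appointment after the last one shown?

Aug 25 2010

All Wednesdays; the gaps (28, 35, 28, 28, 35, 28) vary with month length.
This is the last Wednesday of each month.
Last Wednesday of May 2010: May 26 2010.
Last Wednesday of June 2010: Jun 30 2010.
Last Wednesday of July 2010: Jul 28 2010.
August 2010 ends with Wednesday Aug 25 2010.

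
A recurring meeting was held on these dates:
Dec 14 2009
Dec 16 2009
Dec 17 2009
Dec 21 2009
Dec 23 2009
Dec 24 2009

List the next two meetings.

Dec 28 2009, Dec 30 2009

Gaps: 2, 1, 4, 2, 1 days — not constant, but cyclic with period 3.
The events fall on every Monday, Wednesday and Thursday.
Next Monday: Dec 28 2009.
The following Wednesday is Dec 30 2009.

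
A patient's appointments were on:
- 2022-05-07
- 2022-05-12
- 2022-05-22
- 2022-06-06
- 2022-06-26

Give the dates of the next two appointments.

2022-07-21, 2022-08-20

The spacing grows by 5 each time: 5, 10, 15, 20 days.
Next gap: 25 days. 2022-06-26 + 25 days = 2022-07-21.
Next gap: 30 days. 2022-07-21 + 30 days = 2022-08-20.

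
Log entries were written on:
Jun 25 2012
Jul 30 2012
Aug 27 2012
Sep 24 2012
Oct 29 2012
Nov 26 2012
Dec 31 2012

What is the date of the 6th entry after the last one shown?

Jun 24 2013

All Mondays; the gaps (35, 28, 28, 35, 28, 35) vary with month length.
This is the last Monday of each month.
January 2013 ends with Monday Jan 28 2013.
February 2013 ends with Monday Feb 25 2013.
Last Monday of March 2013: Mar 25 2013.
April 2013 ends with Monday Apr 29 2013.
May 2013 ends with Monday May 27 2013.
June 2013 ends with Monday Jun 24 2013.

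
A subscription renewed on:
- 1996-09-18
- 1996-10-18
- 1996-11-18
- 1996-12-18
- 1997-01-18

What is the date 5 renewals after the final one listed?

1997-06-18

The day-of-month is always 18 (30, 31, 30, 31 days between events).
So this recurs on the 18th of each month.
February 1997: 1997-02-18.
March 1997: 1997-03-18.
April 1997: 1997-04-18.
Next: May 1997 → 1997-05-18.
Next: June 1997 → 1997-06-18.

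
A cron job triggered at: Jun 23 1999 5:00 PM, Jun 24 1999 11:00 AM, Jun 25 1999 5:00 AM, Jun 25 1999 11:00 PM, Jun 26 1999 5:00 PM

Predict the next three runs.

Jun 27 1999 11:00 AM, Jun 28 1999 5:00 AM, Jun 28 1999 11:00 PM

The interval is a steady 18 hours (18, 18, 18, 18).
Jun 26 1999 5:00 PM + 18 h = Jun 27 1999 11:00 AM.
Jun 27 1999 11:00 AM + 18 h = Jun 28 1999 5:00 AM.
Jun 28 1999 5:00 AM + 18 h = Jun 28 1999 11:00 PM.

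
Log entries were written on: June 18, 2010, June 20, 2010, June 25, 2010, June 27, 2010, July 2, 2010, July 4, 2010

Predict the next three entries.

July 9, 2010; July 11, 2010; July 16, 2010

Every event lands on a Friday or Sunday (gaps cycle 2, 5, 2, 5, 2).
So the schedule is: every Friday and Sunday.
Next Friday: July 9, 2010.
Next Sunday: July 11, 2010.
Next Friday: July 16, 2010.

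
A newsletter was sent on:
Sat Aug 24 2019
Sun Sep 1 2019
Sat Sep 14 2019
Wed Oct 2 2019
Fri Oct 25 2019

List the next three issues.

The spacing grows by 5 each time: 8, 13, 18, 23 days.
Next gap: 28 days. Fri Oct 25 2019 + 28 days = Fri Nov 22 2019.
Next gap: 33 days. Fri Nov 22 2019 + 33 days = Wed Dec 25 2019.
Next gap: 38 days. Wed Dec 25 2019 + 38 days = Sat Feb 1 2020.

Fri Nov 22 2019, Wed Dec 25 2019, Sat Feb 1 2020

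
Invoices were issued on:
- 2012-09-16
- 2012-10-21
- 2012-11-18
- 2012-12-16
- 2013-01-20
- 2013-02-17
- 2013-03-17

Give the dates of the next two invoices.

2013-04-21, 2013-05-19

Gaps: 35, 28, 28, 35, 28, 28 days — a mix of 28 and 35. Every date is a Sunday.
Each is the 3rd Sunday of its month.
April 2013 — 3rd Sunday is 2013-04-21.
3rd Sunday of May 2013: 2013-05-19.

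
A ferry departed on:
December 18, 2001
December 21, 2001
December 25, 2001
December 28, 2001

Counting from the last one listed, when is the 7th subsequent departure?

January 22, 2002

The gap pattern 3, 4, 3 repeats every 2 events.
These are the Tuesdays and Fridays of each week.
The following Tuesday is January 1, 2002.
Next Friday: January 4, 2002.
Next Tuesday: January 8, 2002.
Next Friday: January 11, 2002.
Next Tuesday: January 15, 2002.
The following Friday is January 18, 2002.
Next Tuesday: January 22, 2002.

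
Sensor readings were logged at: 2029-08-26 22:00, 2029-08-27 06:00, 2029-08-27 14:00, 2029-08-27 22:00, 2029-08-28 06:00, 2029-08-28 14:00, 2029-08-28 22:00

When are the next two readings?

The interval is a steady 8 hours (8, 8, 8, 8, 8, 8).
2029-08-28 22:00 + 8 h = 2029-08-29 06:00.
2029-08-29 06:00 + 8 h = 2029-08-29 14:00.

2029-08-29 06:00, 2029-08-29 14:00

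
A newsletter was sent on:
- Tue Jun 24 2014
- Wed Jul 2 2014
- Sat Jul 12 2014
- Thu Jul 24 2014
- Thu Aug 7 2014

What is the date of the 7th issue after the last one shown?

The spacing grows by 2 each time: 8, 10, 12, 14 days.
Next gap: 16 days. Thu Aug 7 2014 + 16 days = Sat Aug 23 2014.
Next gap: 18 days. Sat Aug 23 2014 + 18 days = Wed Sep 10 2014.
Next gap: 20 days. Wed Sep 10 2014 + 20 days = Tue Sep 30 2014.
Next gap: 22 days. Tue Sep 30 2014 + 22 days = Wed Oct 22 2014.
Next gap: 24 days. Wed Oct 22 2014 + 24 days = Sat Nov 15 2014.
Next gap: 26 days. Sat Nov 15 2014 + 26 days = Thu Dec 11 2014.
Next gap: 28 days. Thu Dec 11 2014 + 28 days = Thu Jan 8 2015.

Thu Jan 8 2015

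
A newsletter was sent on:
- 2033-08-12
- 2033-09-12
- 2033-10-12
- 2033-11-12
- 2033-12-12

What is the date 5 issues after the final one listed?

Each date is the 12th; the gaps (31, 30, 31, 30) track the month lengths.
The rule is the 12th of each month.
January 2034: 2034-01-12.
Next: February 2034 → 2034-02-12.
Next: March 2034 → 2034-03-12.
April 2034: 2034-04-12.
May 2034: 2034-05-12.

2034-05-12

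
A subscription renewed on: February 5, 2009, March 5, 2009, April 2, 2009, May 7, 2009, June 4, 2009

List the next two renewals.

July 2, 2009; August 6, 2009

Gaps: 28, 28, 35, 28 days — a mix of 28 and 35. Every date is a Thursday.
Each is the 1st Thursday of its month.
July 2009 — 1st Thursday is July 2, 2009.
1st Thursday of August 2009: August 6, 2009.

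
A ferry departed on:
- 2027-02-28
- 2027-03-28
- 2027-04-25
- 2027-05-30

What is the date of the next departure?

2027-06-27

All Sundays; the gaps (28, 28, 35) vary with month length.
This is the last Sunday of each month.
June 2027 ends with Sunday 2027-06-27.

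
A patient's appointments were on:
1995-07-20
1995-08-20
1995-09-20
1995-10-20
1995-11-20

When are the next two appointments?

Each date is the 20th; the gaps (31, 31, 30, 31) track the month lengths.
The rule is the 20th of each month.
Next: December 1995 → 1995-12-20.
Next: January 1996 → 1996-01-20.

1995-12-20, 1996-01-20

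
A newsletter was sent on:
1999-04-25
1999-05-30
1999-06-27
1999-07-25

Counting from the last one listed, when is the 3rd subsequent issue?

These are Sundays with 35, 28, 28-day gaps.
Each is the final Sunday of its month — 1999-05-30 is past the 28th, so '4th Sunday' doesn't fit.
August 1999 ends with Sunday 1999-08-29.
Last Sunday of September 1999: 1999-09-26.
Last Sunday of October 1999: 1999-10-31.

1999-10-31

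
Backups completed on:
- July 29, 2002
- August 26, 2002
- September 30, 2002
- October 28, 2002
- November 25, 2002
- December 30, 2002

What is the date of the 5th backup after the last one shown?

All Mondays; the gaps (28, 35, 28, 28, 35) vary with month length.
This is the last Monday of each month.
January 2003 ends with Monday January 27, 2003.
Last Monday of February 2003: February 24, 2003.
Last Monday of March 2003: March 31, 2003.
April 2003 ends with Monday April 28, 2003.
May 2003 ends with Monday May 26, 2003.

May 26, 2003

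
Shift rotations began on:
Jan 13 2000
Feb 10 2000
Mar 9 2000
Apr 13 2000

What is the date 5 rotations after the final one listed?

Sep 14 2000

All dates are Thursdays, 28, 28, 35 days apart.
Specifically, the 2nd Thursday of each month.
2nd Thursday of May 2000: May 11 2000.
June 2000 — 2nd Thursday is Jun 8 2000.
July 2000 — 2nd Thursday is Jul 13 2000.
2nd Thursday of August 2000: Aug 10 2000.
September 2000 — 2nd Thursday is Sep 14 2000.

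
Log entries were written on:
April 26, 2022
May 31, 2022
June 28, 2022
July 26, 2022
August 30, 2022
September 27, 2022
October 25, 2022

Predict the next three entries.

Every date is a Tuesday; gaps 35, 28, 28, 35, 28, 28 days.
Each is the last Tuesday of its month (at least one falls on the 29th or later, ruling out '4th Tuesday').
November 2022 ends with Tuesday November 29, 2022.
Last Tuesday of December 2022: December 27, 2022.
January 2023 ends with Tuesday January 31, 2023.

November 29, 2022; December 27, 2022; January 31, 2023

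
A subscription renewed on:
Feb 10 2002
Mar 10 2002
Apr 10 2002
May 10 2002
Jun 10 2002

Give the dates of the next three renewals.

Gaps: 28, 31, 30, 31 days — not constant. Every event is on the 10th of the month.
Pattern: the 10th of each month.
Next: July 2002 → Jul 10 2002.
Next: August 2002 → Aug 10 2002.
September 2002: Sep 10 2002.

Jul 10 2002, Aug 10 2002, Sep 10 2002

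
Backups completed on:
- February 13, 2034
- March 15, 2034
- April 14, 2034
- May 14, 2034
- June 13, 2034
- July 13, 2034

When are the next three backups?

August 12, 2034; September 11, 2034; October 11, 2034

Every event comes 30 days after the last (30, 30, 30, 30, 30).
July 13, 2034 + 30 days = August 12, 2034.
August 12, 2034 + 30 days = September 11, 2034.
September 11, 2034 + 30 days = October 11, 2034.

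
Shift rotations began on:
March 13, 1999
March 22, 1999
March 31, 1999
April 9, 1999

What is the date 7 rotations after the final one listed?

June 11, 1999

Gaps between consecutive events: 9, 9, 9 days — a constant 9-day interval.
April 9, 1999 + 9 days = April 18, 1999.
April 18, 1999 + 9 days = April 27, 1999.
April 27, 1999 + 9 days = May 6, 1999.
May 6, 1999 + 9 days = May 15, 1999.
May 15, 1999 + 9 days = May 24, 1999.
May 24, 1999 + 9 days = June 2, 1999.
June 2, 1999 + 9 days = June 11, 1999.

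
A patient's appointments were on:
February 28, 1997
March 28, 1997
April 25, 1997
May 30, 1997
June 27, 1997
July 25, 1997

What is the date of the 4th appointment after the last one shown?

All Fridays; the gaps (28, 28, 35, 28, 28) vary with month length.
This is the last Friday of each month.
Last Friday of August 1997: August 29, 1997.
Last Friday of September 1997: September 26, 1997.
Last Friday of October 1997: October 31, 1997.
November 1997 ends with Friday November 28, 1997.

November 28, 1997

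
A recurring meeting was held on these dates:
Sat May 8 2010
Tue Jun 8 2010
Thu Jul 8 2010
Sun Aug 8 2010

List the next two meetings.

Each date is the 8th; the gaps (31, 30, 31) track the month lengths.
The rule is the 8th of each month.
Next: September 2010 → Wed Sep 8 2010.
October 2010: Fri Oct 8 2010.

Wed Sep 8 2010, Fri Oct 8 2010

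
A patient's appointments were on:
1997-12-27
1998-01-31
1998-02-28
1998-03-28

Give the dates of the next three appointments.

1998-04-25, 1998-05-30, 1998-06-27

All Saturdays; the gaps (35, 28, 28) vary with month length.
This is the last Saturday of each month.
April 1998 ends with Saturday 1998-04-25.
May 1998 ends with Saturday 1998-05-30.
June 1998 ends with Saturday 1998-06-27.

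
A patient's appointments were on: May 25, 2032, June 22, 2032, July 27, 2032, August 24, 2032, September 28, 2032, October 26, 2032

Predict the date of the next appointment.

November 23, 2032

These are Tuesdays at 28- or 35-day spacing (28, 35, 28, 35, 28).
The pattern: 4th Tuesday of the month.
4th Tuesday of November 2032: November 23, 2032.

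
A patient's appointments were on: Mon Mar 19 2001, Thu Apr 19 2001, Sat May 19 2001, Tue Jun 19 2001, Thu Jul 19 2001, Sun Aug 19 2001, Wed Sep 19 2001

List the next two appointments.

Fri Oct 19 2001, Mon Nov 19 2001

Each date is the 19th; the gaps (31, 30, 31, 30, 31, 31) track the month lengths.
The rule is the 19th of each month.
October 2001: Fri Oct 19 2001.
Next: November 2001 → Mon Nov 19 2001.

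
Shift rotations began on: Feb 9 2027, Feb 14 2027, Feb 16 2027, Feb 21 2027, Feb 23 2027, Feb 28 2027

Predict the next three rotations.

Every event lands on a Tuesday or Sunday (gaps cycle 5, 2, 5, 2, 5).
So the schedule is: every Tuesday and Sunday.
The following Tuesday is Mar 2 2027.
Next Sunday: Mar 7 2027.
Next Tuesday: Mar 9 2027.

Mar 2 2027, Mar 7 2027, Mar 9 2027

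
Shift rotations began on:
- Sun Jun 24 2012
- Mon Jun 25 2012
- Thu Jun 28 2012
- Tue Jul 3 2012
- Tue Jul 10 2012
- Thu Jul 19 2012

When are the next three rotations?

Intervals are 1, 3, 5, 7, 9 days — an arithmetic progression with common difference 2.
Next gap: 11 days. Thu Jul 19 2012 + 11 days = Mon Jul 30 2012.
Next gap: 13 days. Mon Jul 30 2012 + 13 days = Sun Aug 12 2012.
Next gap: 15 days. Sun Aug 12 2012 + 15 days = Mon Aug 27 2012.

Mon Jul 30 2012, Sun Aug 12 2012, Mon Aug 27 2012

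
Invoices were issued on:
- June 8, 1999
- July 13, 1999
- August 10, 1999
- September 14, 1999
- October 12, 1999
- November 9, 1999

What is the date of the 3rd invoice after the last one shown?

February 8, 2000

All dates are Tuesdays, 35, 28, 35, 28, 28 days apart.
Specifically, the 2nd Tuesday of each month.
2nd Tuesday of December 1999: December 14, 1999.
2nd Tuesday of January 2000: January 11, 2000.
2nd Tuesday of February 2000: February 8, 2000.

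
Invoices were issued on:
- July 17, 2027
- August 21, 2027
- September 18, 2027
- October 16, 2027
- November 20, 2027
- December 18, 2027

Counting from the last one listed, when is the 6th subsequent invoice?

June 17, 2028

Gaps: 35, 28, 28, 35, 28 days — a mix of 28 and 35. Every date is a Saturday.
Each is the 3rd Saturday of its month.
3rd Saturday of January 2028: January 15, 2028.
February 2028 — 3rd Saturday is February 19, 2028.
3rd Saturday of March 2028: March 18, 2028.
April 2028 — 3rd Saturday is April 15, 2028.
3rd Saturday of May 2028: May 20, 2028.
3rd Saturday of June 2028: June 17, 2028.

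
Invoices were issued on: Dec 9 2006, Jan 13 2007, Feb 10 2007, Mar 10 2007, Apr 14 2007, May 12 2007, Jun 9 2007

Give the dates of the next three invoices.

Gaps: 35, 28, 28, 35, 28, 28 days — a mix of 28 and 35. Every date is a Saturday.
Each is the 2nd Saturday of its month.
July 2007 — 2nd Saturday is Jul 14 2007.
2nd Saturday of August 2007: Aug 11 2007.
September 2007 — 2nd Saturday is Sep 8 2007.

Jul 14 2007, Aug 11 2007, Sep 8 2007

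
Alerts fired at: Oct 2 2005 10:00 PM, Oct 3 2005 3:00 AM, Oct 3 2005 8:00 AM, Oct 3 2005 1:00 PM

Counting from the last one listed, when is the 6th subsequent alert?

Oct 4 2005 7:00 PM

The interval is a steady 5 hours (5, 5, 5).
Oct 3 2005 1:00 PM + 5 h = Oct 3 2005 6:00 PM.
Oct 3 2005 6:00 PM + 5 h = Oct 3 2005 11:00 PM.
Oct 3 2005 11:00 PM + 5 h = Oct 4 2005 4:00 AM.
Oct 4 2005 4:00 AM + 5 h = Oct 4 2005 9:00 AM.
Oct 4 2005 9:00 AM + 5 h = Oct 4 2005 2:00 PM.
Oct 4 2005 2:00 PM + 5 h = Oct 4 2005 7:00 PM.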